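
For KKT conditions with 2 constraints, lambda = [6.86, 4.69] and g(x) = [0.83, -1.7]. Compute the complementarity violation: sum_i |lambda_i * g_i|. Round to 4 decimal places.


KKT complementary slackness check:
lambda_1 * g_1 = 6.86 * 0.83 = 5.6938
lambda_2 * g_2 = 4.69 * -1.7 = -7.973
Total violation = 5.6938 + 7.973 = 13.6668


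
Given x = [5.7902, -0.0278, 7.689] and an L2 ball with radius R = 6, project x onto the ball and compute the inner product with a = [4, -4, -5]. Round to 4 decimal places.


Step 1: Compute ||x|| (intermediates to 6 decimals).
||x|| = sqrt(5.7902^2 + (-0.0278)^2 + 7.689^2) = 9.625378
Step 2: Project.
Since ||x|| > R, scale = R/||x|| = 6/9.625378 = 0.623352, proj(x) = scale * x
proj(x) = [3.609333, -0.017329, 4.792954]
Step 3: Dot product.
a^T * proj(x) = 4*3.609333 - 4*(-0.017329) - 5*4.792954 = -9.4581


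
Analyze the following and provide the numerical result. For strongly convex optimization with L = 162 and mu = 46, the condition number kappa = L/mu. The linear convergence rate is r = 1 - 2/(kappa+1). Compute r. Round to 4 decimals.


Step 1: Compute the condition number.
kappa = L/mu = 162/46 = 3.5217
Step 2: Compute the convergence rate.
r = 1 - 2/(kappa + 1) = 1 - 2*mu/(L + mu) = (L - mu)/(L + mu) = 116/208 = 0.5577


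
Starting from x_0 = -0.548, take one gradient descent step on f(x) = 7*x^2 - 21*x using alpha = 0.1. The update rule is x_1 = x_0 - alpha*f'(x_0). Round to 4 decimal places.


We compute the gradient at x_0 and apply the update.
f'(x) = 14*x - 21
f'(-0.548) = 14*-0.548 - 21 = -28.672
x_1 = -0.548 - 0.1*-28.672 = 2.3192


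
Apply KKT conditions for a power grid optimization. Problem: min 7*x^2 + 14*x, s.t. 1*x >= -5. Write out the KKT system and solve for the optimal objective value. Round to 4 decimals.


Step 1: Try lambda = 0 (constraint inactive).
Stationarity: 2*7*x + 14 = 0
x* = -14/(2*7) = -1.0
Check constraint: 1*-1.0 = -1.0 >= -5 -- satisfied.
Step 2: Compute optimal value.
f(x*) = 7*(-1.0)^2 + 14*(-1.0) = -7.0


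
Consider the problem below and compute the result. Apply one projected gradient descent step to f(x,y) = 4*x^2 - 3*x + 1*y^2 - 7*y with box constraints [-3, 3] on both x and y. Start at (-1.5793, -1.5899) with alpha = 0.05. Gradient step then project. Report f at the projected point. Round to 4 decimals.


Step 1: Compute gradient at (-1.5793, -1.5899).
grad_x = 2*4*-1.5793 - 3 = -15.6344
grad_y = 2*1*-1.5899 - 7 = -10.1798
Step 2: Gradient step.
x_raw = -1.5793 - 0.05*-15.6344 = -0.7976
y_raw = -1.5899 - 0.05*-10.1798 = -1.0809
Step 3: Project onto [-3, 3].
x_proj = clip(-0.7976) = -0.7976
y_proj = clip(-1.0809) = -1.0809
Step 4: Evaluate f.
f(-0.7976, -1.0809) = 13.672


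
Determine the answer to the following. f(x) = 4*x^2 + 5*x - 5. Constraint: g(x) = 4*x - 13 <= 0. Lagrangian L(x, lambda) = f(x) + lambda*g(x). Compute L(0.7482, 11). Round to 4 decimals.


Step 1: Evaluate f(x).
f(0.7482) = 4*0.7482^2 + 5*0.7482 - 5 = 0.9802
Step 2: Evaluate g(x).
g(0.7482) = 4*0.7482 - 13 = -10.0072
Step 3: Compute Lagrangian.
L = 0.9802 + 11*-10.0072 = -109.099


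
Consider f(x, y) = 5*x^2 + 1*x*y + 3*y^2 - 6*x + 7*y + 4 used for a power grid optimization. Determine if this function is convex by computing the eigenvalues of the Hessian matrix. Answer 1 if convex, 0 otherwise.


The Hessian of f(x,y) = 5*x^2 + 1*x*y + 3*y^2 - 6*x + 7*y + 4 is:
H = [[10, 1], [1, 6]]
Trace = 10 + 6 = 16
Determinant = 10*6 - (1)^2 = 59
Discriminant = (16)^2 - 4*59 = 20.0
Eigenvalues: lambda_1 = 5.7639, lambda_2 = 10.2361
The function is convex.

1


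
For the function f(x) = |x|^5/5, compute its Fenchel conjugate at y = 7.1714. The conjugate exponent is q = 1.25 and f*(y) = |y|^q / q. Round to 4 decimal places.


The conjugate exponent q satisfies 1/p + 1/q = 1.
p = 5, so q = 5/(5 - 1) = 1.25
|y|^q = 7.1714^1.25 = 11.7356
f*(7.1714) = 11.7356 / 1.25 = 9.3885


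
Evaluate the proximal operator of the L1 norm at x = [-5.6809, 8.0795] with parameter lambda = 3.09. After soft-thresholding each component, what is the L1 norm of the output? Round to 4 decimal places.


Soft-thresholding with lambda = 3.09:
prox(-5.6809) = sign(-5.6809)*max(|-5.6809| - 3.09, 0) = -2.5909
prox(8.0795) = sign(8.0795)*max(|8.0795| - 3.09, 0) = 4.9895
prox(x) = [-2.5909, 4.9895]
||prox(x)||_1 = 2.5909 + 4.9895 = 7.5804


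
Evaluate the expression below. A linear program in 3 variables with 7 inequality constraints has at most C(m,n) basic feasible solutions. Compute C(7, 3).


Each vertex corresponds to some choice of n active constraints out of m, so the number of vertices is at most C(m, n) = m! / (n!(m-n)!).
m = 7, n = 3
Numerator: 7 * 6 * 5
Denominator: 3! = 6
C(7, 3) = 35


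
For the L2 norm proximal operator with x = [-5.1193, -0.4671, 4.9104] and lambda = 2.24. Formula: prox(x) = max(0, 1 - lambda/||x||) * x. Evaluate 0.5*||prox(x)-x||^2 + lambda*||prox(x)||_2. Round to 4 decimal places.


Step 1: Compute ||x||.
||x|| = 7.109
Step 2: Compute scaling factor.
scale = max(0, 1 - 2.24/7.109) = 0.6849
Step 3: prox(x) = [-3.5062, -0.3199, 3.3632]
||prox(x)|| = 4.869
Step 4: Proximal objective.
0.5*||prox-x||^2 = 2.5088
lambda*||prox|| = 10.9066
Total = 13.4153


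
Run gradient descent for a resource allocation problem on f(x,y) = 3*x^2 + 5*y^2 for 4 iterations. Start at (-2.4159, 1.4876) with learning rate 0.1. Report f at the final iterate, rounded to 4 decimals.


Gradient descent on f(x,y) = 3*x^2 + 5*y^2.
Starting point: (-2.4159, 1.4876), alpha = 0.1
Step 1: grad_x = 2*3*-2.4159 = -14.4954, grad_y = 2*5*1.4876 = 14.876
  x_1 = -2.4159 - 0.1*-14.4954 = -0.9664
  y_1 = 1.4876 - 0.1*14.876 = -0.0
Step 2: grad_x = 2*3*-0.9664 = -5.7982, grad_y = 2*5*-0.0 = -0.0
  x_2 = -0.9664 - 0.1*-5.7982 = -0.3865
  y_2 = -0.0 - 0.1*-0.0 = 0.0
Step 3: grad_x = 2*3*-0.3865 = -2.3193, grad_y = 2*5*0.0 = 0.0
  x_3 = -0.3865 - 0.1*-2.3193 = -0.1546
  y_3 = 0.0 - 0.1*0.0 = 0.0
Step 4: grad_x = 2*3*-0.1546 = -0.9277, grad_y = 2*5*0.0 = 0.0
  x_4 = -0.1546 - 0.1*-0.9277 = -0.0618
  y_4 = 0.0 - 0.1*0.0 = 0.0
f(-0.0618, 0.0) = 3*(-0.0618)^2 + 5*0.0^2 = 0.0115


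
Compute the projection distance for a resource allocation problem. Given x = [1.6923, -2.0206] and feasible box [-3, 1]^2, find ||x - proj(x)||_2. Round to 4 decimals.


Project each component onto [-3, 1].
clip(1.6923) = 1.0, clip(-2.0206) = -2.0206
Projection = [1.0, -2.0206]
Squared diffs: [0.4793, 0.0]
Distance = sqrt(0.4793) = 0.6923


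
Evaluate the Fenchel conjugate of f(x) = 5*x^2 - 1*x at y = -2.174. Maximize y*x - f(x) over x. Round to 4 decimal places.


f*(y) = sup_x {y*x - a*x^2 - b*x} = sup_x {(y-b)*x - a*x^2}
FOC: (y - b) - 2a*x = 0 => x* = (y - b)/(2a)
x* = (-2.174 + 1)/(2*5) = -0.1174
f*(-2.174) = (y-b)^2/(4a) = (-2.174 + 1)^2/(4*5)
= 1.3783/20 = 0.0689


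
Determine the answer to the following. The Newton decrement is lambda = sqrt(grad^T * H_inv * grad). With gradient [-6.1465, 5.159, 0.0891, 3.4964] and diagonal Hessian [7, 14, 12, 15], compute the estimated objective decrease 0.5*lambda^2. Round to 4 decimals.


Step 1: H is diagonal, so H^(-1) * g = [-0.8781, 0.3685, 0.0074, 0.2331].
Step 2: g^T H^(-1) g = sum_i g_i^2 / H_ii
  = (-6.1465)^2/7 + (5.159)^2/14 + (0.0891)^2/12 + (3.4964)^2/15
  = 5.3971 + 1.9011 + 0.0007 + 0.815 = 8.1138
Step 3: Objective decrease = 0.5 * g^T H^(-1) g = 4.0569


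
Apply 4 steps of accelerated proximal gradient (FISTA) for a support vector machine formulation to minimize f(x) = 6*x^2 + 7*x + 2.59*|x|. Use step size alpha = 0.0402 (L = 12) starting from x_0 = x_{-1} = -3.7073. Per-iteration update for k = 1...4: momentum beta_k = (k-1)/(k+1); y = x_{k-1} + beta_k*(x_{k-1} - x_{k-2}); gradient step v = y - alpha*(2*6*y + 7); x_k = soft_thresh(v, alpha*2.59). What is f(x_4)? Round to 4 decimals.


FISTA on f(x) = 6*x^2 + 7*x + 2.59*|x|
L = 12, alpha = 0.0402
Iteration 1: beta = 0.0, y = -3.7073 + 0.0*(-3.7073 + 3.7073) = -3.7073
  grad(y) = -37.4876, v = y - alpha*grad = -2.2003
  prox(v) = soft_thresh(-2.2003, 0.1041) = -2.0962
Iteration 2: beta = 0.3333, y = -2.0962 + 0.3333*(-2.0962 + 3.7073) = -1.5591
  grad(y) = -11.7097, v = y - alpha*grad = -1.0884
  prox(v) = soft_thresh(-1.0884, 0.1041) = -0.9843
Iteration 3: beta = 0.5, y = -0.9843 + 0.5*(-0.9843 + 2.0962) = -0.4283
  grad(y) = 1.8598, v = y - alpha*grad = -0.5031
  prox(v) = soft_thresh(-0.5031, 0.1041) = -0.399
Iteration 4: beta = 0.6, y = -0.399 + 0.6*(-0.399 + 0.9843) = -0.0478
  grad(y) = 6.4262, v = y - alpha*grad = -0.3062
  prox(v) = soft_thresh(-0.3062, 0.1041) = -0.202
f(x_4) = 6*(-0.202)^2 + 7*(-0.202) + 2.59*|-0.202| = -0.6461


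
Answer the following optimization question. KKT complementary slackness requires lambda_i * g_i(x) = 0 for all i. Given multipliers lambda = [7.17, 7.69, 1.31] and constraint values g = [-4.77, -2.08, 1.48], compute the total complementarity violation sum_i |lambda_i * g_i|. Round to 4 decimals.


KKT complementary slackness check:
lambda_1 * g_1 = 7.17 * -4.77 = -34.2009
lambda_2 * g_2 = 7.69 * -2.08 = -15.9952
lambda_3 * g_3 = 1.31 * 1.48 = 1.9388
Total violation = 34.2009 + 15.9952 + 1.9388 = 52.1349


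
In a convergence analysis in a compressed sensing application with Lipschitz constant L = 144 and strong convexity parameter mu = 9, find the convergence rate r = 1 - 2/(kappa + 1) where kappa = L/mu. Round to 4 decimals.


Step 1: Compute the condition number.
kappa = L/mu = 144/9 = 16.0
Step 2: Compute the convergence rate.
r = 1 - 2/(kappa + 1) = 1 - 2*mu/(L + mu) = (L - mu)/(L + mu) = 135/153 = 0.8824


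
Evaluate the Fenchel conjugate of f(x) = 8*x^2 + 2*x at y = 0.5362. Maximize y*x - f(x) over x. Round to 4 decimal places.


f*(y) = sup_x {y*x - a*x^2 - b*x} = sup_x {(y-b)*x - a*x^2}
FOC: (y - b) - 2a*x = 0 => x* = (y - b)/(2a)
x* = (0.5362 - 2)/(2*8) = -0.0915
f*(0.5362) = (y-b)^2/(4a) = (0.5362 - 2)^2/(4*8)
= 2.1427/32 = 0.067


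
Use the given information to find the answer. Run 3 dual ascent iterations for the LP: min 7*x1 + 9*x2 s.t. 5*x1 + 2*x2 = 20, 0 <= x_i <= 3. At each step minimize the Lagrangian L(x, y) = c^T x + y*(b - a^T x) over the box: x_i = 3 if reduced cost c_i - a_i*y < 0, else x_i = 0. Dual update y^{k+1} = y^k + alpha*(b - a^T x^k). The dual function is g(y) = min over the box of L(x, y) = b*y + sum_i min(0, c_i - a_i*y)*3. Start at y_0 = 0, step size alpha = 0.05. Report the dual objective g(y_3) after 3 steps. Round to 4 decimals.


Dual ascent for LP: min 7*x1 + 9*x2, 5*x1 + 2*x2 = 20, 0 <= x_i <= 3
Step 1: y^k = 0.0, reduced costs: (7.0, 9.0)
  x^k = (0.0, 0.0), subgradient = b - a^T x = 20.0
  y^{k+1} = 0.0 + 0.05*20.0 = 1.0
Step 2: y^k = 1.0, reduced costs: (2.0, 7.0)
  x^k = (0.0, 0.0), subgradient = b - a^T x = 20.0
  y^{k+1} = 1.0 + 0.05*20.0 = 2.0
Step 3: y^k = 2.0, reduced costs: (-3.0, 5.0)
  x^k = (3.0, 0.0), subgradient = b - a^T x = 5.0
  y^{k+1} = 2.0 + 0.05*5.0 = 2.25
Dual objective at y_3 = 2.25: reduced costs (-4.25, 4.5), box minimizer x = (3.0, 0.0)
g(y_3) = b*y + (c1 - a1*y)*x1 + (c2 - a2*y)*x2 = 20*2.25 + (-4.25)*3.0 + 4.5*0.0 = 45.0 - 12.75 + 0.0 = 32.25


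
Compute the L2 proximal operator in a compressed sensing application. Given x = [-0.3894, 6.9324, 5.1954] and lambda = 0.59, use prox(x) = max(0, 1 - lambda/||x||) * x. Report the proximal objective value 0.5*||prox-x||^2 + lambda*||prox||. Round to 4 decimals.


Step 1: Compute ||x||.
||x|| = 8.6719
Step 2: Compute scaling factor.
scale = max(0, 1 - 0.59/8.6719) = 0.932
Step 3: prox(x) = [-0.3629, 6.4607, 4.8419]
||prox(x)|| = 8.0819
Step 4: Proximal objective.
0.5*||prox-x||^2 = 0.1741
lambda*||prox|| = 4.7683
Total = 4.9424


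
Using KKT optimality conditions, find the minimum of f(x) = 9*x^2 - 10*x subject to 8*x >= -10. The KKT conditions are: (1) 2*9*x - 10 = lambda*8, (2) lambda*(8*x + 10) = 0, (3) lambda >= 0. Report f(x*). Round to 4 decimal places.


Step 1: Try lambda = 0 (constraint inactive).
Stationarity: 2*9*x - 10 = 0
x* = 10/(2*9) = 5/9 = 0.5556 (rounded; the exact value 5/9 is used below)
Check constraint: 8*0.5556 = 4.4448 >= -10 -- satisfied.
Step 2: Compute optimal value.
f(x*) = 9*(5/9)^2 - 10*(5/9) = -2.7778


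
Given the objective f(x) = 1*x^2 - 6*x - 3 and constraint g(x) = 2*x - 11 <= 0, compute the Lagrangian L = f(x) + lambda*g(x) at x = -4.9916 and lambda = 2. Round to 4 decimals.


Step 1: Evaluate f(x).
f(-4.9916) = 1*(-4.9916)^2 - 6*(-4.9916) - 3 = 51.8657
Step 2: Evaluate g(x).
g(-4.9916) = 2*-4.9916 - 11 = -20.9832
Step 3: Compute Lagrangian.
L = 51.8657 + 2*-20.9832 = 9.8993


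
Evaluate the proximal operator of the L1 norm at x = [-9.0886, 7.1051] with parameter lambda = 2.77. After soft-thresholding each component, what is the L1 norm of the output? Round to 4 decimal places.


Soft-thresholding with lambda = 2.77:
prox(-9.0886) = sign(-9.0886)*max(|-9.0886| - 2.77, 0) = -6.3186
prox(7.1051) = sign(7.1051)*max(|7.1051| - 2.77, 0) = 4.3351
prox(x) = [-6.3186, 4.3351]
||prox(x)||_1 = 6.3186 + 4.3351 = 10.6537


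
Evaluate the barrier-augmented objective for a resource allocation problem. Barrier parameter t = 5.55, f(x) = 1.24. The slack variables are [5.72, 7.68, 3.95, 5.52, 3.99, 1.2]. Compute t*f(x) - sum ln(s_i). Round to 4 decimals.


Step 1: Compute log-barrier.
ln values: [1.744, 2.0386, 1.3737, 1.7084, 1.3838, 0.1823]
phi = -(1.744 + 2.0386 + 1.3737 + 1.7084 + 1.3838 + 0.1823) = -8.4308
Step 2: Compute augmented objective.
t*f(x) = 5.55*1.24 = 6.882
Total = 6.882 - 8.4308 = -1.5488


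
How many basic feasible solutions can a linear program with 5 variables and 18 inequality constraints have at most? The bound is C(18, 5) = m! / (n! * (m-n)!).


Each vertex corresponds to some choice of n active constraints out of m, so the number of vertices is at most C(m, n) = m! / (n!(m-n)!).
m = 18, n = 5
Numerator: 18 * 17 * 16 * 15 * 14
Denominator: 5! = 120
C(18, 5) = 8568


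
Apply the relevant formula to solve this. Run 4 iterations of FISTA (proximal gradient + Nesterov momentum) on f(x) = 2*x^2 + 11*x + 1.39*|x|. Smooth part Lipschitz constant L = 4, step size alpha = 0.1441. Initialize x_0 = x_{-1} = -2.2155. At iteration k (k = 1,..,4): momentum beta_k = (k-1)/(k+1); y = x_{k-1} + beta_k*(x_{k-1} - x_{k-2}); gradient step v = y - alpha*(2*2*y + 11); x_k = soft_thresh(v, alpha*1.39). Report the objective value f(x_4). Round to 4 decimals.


FISTA on f(x) = 2*x^2 + 11*x + 1.39*|x|
L = 4, alpha = 0.1441
Iteration 1: beta = 0.0, y = -2.2155 + 0.0*(-2.2155 + 2.2155) = -2.2155
  grad(y) = 2.138, v = y - alpha*grad = -2.5236
  prox(v) = soft_thresh(-2.5236, 0.2003) = -2.3233
Iteration 2: beta = 0.3333, y = -2.3233 + 0.3333*(-2.3233 + 2.2155) = -2.3592
  grad(y) = 1.5631, v = y - alpha*grad = -2.5845
  prox(v) = soft_thresh(-2.5845, 0.2003) = -2.3842
Iteration 3: beta = 0.5, y = -2.3842 + 0.5*(-2.3842 + 2.3233) = -2.4146
  grad(y) = 1.3416, v = y - alpha*grad = -2.6079
  prox(v) = soft_thresh(-2.6079, 0.2003) = -2.4076
Iteration 4: beta = 0.6, y = -2.4076 + 0.6*(-2.4076 + 2.3842) = -2.4217
  grad(y) = 1.3132, v = y - alpha*grad = -2.6109
  prox(v) = soft_thresh(-2.6109, 0.2003) = -2.4106
f(x_4) = 2*(-2.4106)^2 + 11*(-2.4106) + 1.39*|-2.4106| = -11.5439


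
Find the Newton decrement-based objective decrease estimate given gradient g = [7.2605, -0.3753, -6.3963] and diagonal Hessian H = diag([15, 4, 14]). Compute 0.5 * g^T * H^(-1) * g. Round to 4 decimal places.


Step 1: H is diagonal, so H^(-1) * g = [0.484, -0.0938, -0.4569].
Step 2: g^T H^(-1) g = sum_i g_i^2 / H_ii
  = (7.2605)^2/15 + (-0.3753)^2/4 + (-6.3963)^2/14
  = 3.5143 + 0.0352 + 2.9223 = 6.4719
Step 3: Objective decrease = 0.5 * g^T H^(-1) g = 3.2359


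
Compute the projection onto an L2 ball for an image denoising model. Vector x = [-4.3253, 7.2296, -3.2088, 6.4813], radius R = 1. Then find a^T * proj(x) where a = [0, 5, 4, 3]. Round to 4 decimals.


Step 1: Compute ||x|| (intermediates to 6 decimals).
||x|| = sqrt((-4.3253)^2 + 7.2296^2 + (-3.2088)^2 + 6.4813^2) = 11.103107
Step 2: Project.
Since ||x|| > R, scale = R/||x|| = 1/11.103107 = 0.090065, proj(x) = scale * x
proj(x) = [-0.389558, 0.651134, -0.289001, 0.583738]
Step 3: Dot product.
a^T * proj(x) = 0*(-0.389558) + 5*0.651134 + 4*(-0.289001) + 3*0.583738 = 3.8509


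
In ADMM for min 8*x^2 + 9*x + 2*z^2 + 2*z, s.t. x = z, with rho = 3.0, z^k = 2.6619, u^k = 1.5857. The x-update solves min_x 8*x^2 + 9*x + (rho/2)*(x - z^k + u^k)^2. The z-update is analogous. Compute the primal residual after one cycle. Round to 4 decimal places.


ADMM iteration with rho = 3.0, z^k = 2.6619, u^k = 1.5857
Step 1: x-update.
Minimize 8*x^2 + 9*x + (3.0/2)*(x - 2.6619 + 1.5857)^2
FOC: (2*8 + 3.0)*x = -9 + 3.0*(2.6619 - 1.5857)
x^{k+1} = -0.3038
Step 2: z-update.
Minimize 2*z^2 + 2*z + (3.0/2)*(-0.3038 - z + 1.5857)^2
FOC: (2*2 + 3.0)*z = -2 + 3.0*(-0.3038 + 1.5857)
z^{k+1} = 0.2637
Step 3: u-update.
u^{k+1} = 1.5857 - 0.3038 - 0.2637 = 1.0183
Step 4: Primal residual = |-0.3038 - 0.2637| = 0.5674


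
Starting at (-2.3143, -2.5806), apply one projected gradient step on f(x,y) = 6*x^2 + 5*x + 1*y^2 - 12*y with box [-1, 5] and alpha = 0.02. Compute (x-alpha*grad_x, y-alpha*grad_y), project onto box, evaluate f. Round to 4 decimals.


Step 1: Compute gradient at (-2.3143, -2.5806).
grad_x = 2*6*-2.3143 + 5 = -22.7716
grad_y = 2*1*-2.5806 - 12 = -17.1612
Step 2: Gradient step.
x_raw = -2.3143 - 0.02*-22.7716 = -1.8589
y_raw = -2.5806 - 0.02*-17.1612 = -2.2374
Step 3: Project onto [-1, 5].
x_proj = clip(-1.8589) = -1.0
y_proj = clip(-2.2374) = -1.0
Step 4: Evaluate f.
f(-1.0, -1.0) = 14.0


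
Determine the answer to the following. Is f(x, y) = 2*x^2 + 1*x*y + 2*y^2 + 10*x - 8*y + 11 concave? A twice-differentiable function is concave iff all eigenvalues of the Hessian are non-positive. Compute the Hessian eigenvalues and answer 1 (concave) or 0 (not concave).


The Hessian of f(x,y) = 2*x^2 + 1*x*y + 2*y^2 + 10*x - 8*y + 11 is:
H = [[4, 1], [1, 4]]
Trace = 4 + 4 = 8
Determinant = 4*4 - (1)^2 = 15
Discriminant = (8)^2 - 4*15 = 4.0
Eigenvalues: lambda_1 = 3.0, lambda_2 = 5.0
The function is not concave.

0


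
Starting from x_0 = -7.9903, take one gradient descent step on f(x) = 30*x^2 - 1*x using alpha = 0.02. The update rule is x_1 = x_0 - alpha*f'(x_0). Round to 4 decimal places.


We compute the gradient at x_0 and apply the update.
f'(x) = 60*x - 1
f'(-7.9903) = 60*-7.9903 - 1 = -480.418
x_1 = -7.9903 - 0.02*-480.418 = 1.6181


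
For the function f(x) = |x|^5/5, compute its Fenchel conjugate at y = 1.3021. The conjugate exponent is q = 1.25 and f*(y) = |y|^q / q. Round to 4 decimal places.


The conjugate exponent q satisfies 1/p + 1/q = 1.
p = 5, so q = 5/(5 - 1) = 1.25
|y|^q = 1.3021^1.25 = 1.3909
f*(1.3021) = 1.3909 / 1.25 = 1.1127


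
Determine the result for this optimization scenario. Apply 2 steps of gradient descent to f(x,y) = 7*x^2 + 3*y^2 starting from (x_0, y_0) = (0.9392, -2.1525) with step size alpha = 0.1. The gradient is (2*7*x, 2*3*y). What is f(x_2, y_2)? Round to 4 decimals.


Gradient descent on f(x,y) = 7*x^2 + 3*y^2.
Starting point: (0.9392, -2.1525), alpha = 0.1
Step 1: grad_x = 2*7*0.9392 = 13.1488, grad_y = 2*3*-2.1525 = -12.915
  x_1 = 0.9392 - 0.1*13.1488 = -0.3757
  y_1 = -2.1525 - 0.1*-12.915 = -0.861
Step 2: grad_x = 2*7*-0.3757 = -5.2595, grad_y = 2*3*-0.861 = -5.166
  x_2 = -0.3757 - 0.1*-5.2595 = 0.1503
  y_2 = -0.861 - 0.1*-5.166 = -0.3444
f(0.1503, -0.3444) = 7*0.1503^2 + 3*(-0.3444)^2 = 0.5139


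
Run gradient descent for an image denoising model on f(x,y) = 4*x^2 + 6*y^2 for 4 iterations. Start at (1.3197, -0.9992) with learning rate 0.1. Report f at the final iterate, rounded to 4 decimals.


Gradient descent on f(x,y) = 4*x^2 + 6*y^2.
Starting point: (1.3197, -0.9992), alpha = 0.1
Step 1: grad_x = 2*4*1.3197 = 10.5576, grad_y = 2*6*-0.9992 = -11.9904
  x_1 = 1.3197 - 0.1*10.5576 = 0.2639
  y_1 = -0.9992 - 0.1*-11.9904 = 0.1998
Step 2: grad_x = 2*4*0.2639 = 2.1115, grad_y = 2*6*0.1998 = 2.3981
  x_2 = 0.2639 - 0.1*2.1115 = 0.0528
  y_2 = 0.1998 - 0.1*2.3981 = -0.04
Step 3: grad_x = 2*4*0.0528 = 0.4223, grad_y = 2*6*-0.04 = -0.4796
  x_3 = 0.0528 - 0.1*0.4223 = 0.0106
  y_3 = -0.04 - 0.1*-0.4796 = 0.008
Step 4: grad_x = 2*4*0.0106 = 0.0845, grad_y = 2*6*0.008 = 0.0959
  x_4 = 0.0106 - 0.1*0.0845 = 0.0021
  y_4 = 0.008 - 0.1*0.0959 = -0.0016
f(0.0021, -0.0016) = 4*0.0021^2 + 6*(-0.0016)^2 = 0.0


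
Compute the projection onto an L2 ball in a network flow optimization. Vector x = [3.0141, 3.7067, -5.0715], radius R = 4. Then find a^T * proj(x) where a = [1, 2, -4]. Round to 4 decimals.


Step 1: Compute ||x|| (intermediates to 6 decimals).
||x|| = sqrt(3.0141^2 + 3.7067^2 + (-5.0715)^2) = 6.967391
Step 2: Project.
Since ||x|| > R, scale = R/||x|| = 4/6.967391 = 0.574103, proj(x) = scale * x
proj(x) = [1.730404, 2.128028, -2.911563]
Step 3: Dot product.
a^T * proj(x) = 1*1.730404 + 2*2.128028 - 4*(-2.911563) = 17.6327


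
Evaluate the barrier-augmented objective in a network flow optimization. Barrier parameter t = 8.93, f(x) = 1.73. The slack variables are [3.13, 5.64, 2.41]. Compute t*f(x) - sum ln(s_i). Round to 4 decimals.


Step 1: Compute log-barrier.
ln values: [1.141, 1.7299, 0.8796]
phi = -(1.141 + 1.7299 + 0.8796) = -3.7505
Step 2: Compute augmented objective.
t*f(x) = 8.93*1.73 = 15.4489
Total = 15.4489 - 3.7505 = 11.6984


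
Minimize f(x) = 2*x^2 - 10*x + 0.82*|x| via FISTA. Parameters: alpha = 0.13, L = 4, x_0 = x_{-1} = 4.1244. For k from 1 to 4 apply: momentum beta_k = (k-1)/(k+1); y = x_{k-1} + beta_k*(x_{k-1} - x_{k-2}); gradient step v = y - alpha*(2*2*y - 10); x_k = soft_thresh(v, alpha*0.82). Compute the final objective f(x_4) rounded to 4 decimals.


FISTA on f(x) = 2*x^2 - 10*x + 0.82*|x|
L = 4, alpha = 0.13
Iteration 1: beta = 0.0, y = 4.1244 + 0.0*(4.1244 - 4.1244) = 4.1244
  grad(y) = 6.4976, v = y - alpha*grad = 3.2797
  prox(v) = soft_thresh(3.2797, 0.1066) = 3.1731
Iteration 2: beta = 0.3333, y = 3.1731 + 0.3333*(3.1731 - 4.1244) = 2.856
  grad(y) = 1.4241, v = y - alpha*grad = 2.6709
  prox(v) = soft_thresh(2.6709, 0.1066) = 2.5643
Iteration 3: beta = 0.5, y = 2.5643 + 0.5*(2.5643 - 3.1731) = 2.2599
  grad(y) = -0.9605, v = y - alpha*grad = 2.3847
  prox(v) = soft_thresh(2.3847, 0.1066) = 2.2781
Iteration 4: beta = 0.6, y = 2.2781 + 0.6*(2.2781 - 2.5643) = 2.1065
  grad(y) = -1.5742, v = y - alpha*grad = 2.3111
  prox(v) = soft_thresh(2.3111, 0.1066) = 2.2045
f(x_4) = 2*2.2045^2 - 10*2.2045 + 0.82*|2.2045| = -10.5177


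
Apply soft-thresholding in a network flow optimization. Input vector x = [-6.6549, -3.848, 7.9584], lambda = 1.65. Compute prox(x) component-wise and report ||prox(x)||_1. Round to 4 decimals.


Soft-thresholding with lambda = 1.65:
prox(-6.6549) = sign(-6.6549)*max(|-6.6549| - 1.65, 0) = -5.0049
prox(-3.848) = sign(-3.848)*max(|-3.848| - 1.65, 0) = -2.198
prox(7.9584) = sign(7.9584)*max(|7.9584| - 1.65, 0) = 6.3084
prox(x) = [-5.0049, -2.198, 6.3084]
||prox(x)||_1 = 5.0049 + 2.198 + 6.3084 = 13.5113


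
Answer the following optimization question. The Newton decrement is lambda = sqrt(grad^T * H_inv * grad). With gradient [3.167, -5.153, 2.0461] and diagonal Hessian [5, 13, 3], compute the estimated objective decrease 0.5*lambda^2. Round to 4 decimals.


Step 1: H is diagonal, so H^(-1) * g = [0.6334, -0.3964, 0.682].
Step 2: g^T H^(-1) g = sum_i g_i^2 / H_ii
  = (3.167)^2/5 + (-5.153)^2/13 + (2.0461)^2/3
  = 2.006 + 2.0426 + 1.3955 = 5.4441
Step 3: Objective decrease = 0.5 * g^T H^(-1) g = 2.722


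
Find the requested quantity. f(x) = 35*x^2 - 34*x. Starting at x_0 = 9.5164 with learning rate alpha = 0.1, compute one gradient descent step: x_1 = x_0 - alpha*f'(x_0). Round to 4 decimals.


We compute the gradient at x_0 and apply the update.
f'(x) = 70*x - 34
f'(9.5164) = 70*9.5164 - 34 = 632.148
x_1 = 9.5164 - 0.1*632.148 = -53.6984


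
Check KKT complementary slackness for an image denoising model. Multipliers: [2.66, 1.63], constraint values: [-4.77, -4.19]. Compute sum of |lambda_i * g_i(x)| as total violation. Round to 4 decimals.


KKT complementary slackness check:
lambda_1 * g_1 = 2.66 * -4.77 = -12.6882
lambda_2 * g_2 = 1.63 * -4.19 = -6.8297
Total violation = 12.6882 + 6.8297 = 19.5179


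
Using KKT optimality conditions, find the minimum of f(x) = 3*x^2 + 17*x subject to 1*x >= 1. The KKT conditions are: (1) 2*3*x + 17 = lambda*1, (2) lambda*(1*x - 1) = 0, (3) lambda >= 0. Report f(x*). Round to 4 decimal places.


Step 1: Try lambda = 0 (constraint inactive).
x_unc = -17/(2*3) = -2.8333
Check: 1*-2.8333 = -2.8333 < 1 -- violated!
Step 2: Constraint must be active: 1*x = 1
x* = 1/1 = 1.0
lambda = (2*3*1.0 + 17)/1 = 23.0
Step 3: Compute optimal value.
f(x*) = 3*1.0^2 + 17*1.0 = 20.0


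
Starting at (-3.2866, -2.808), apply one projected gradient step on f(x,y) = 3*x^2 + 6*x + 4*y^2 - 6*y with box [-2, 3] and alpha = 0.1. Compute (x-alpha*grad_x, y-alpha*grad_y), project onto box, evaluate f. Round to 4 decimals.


Step 1: Compute gradient at (-3.2866, -2.808).
grad_x = 2*3*-3.2866 + 6 = -13.7196
grad_y = 2*4*-2.808 - 6 = -28.464
Step 2: Gradient step.
x_raw = -3.2866 - 0.1*-13.7196 = -1.9146
y_raw = -2.808 - 0.1*-28.464 = 0.0384
Step 3: Project onto [-2, 3].
x_proj = clip(-1.9146) = -1.9146
y_proj = clip(0.0384) = 0.0384
Step 4: Evaluate f.
f(-1.9146, 0.0384) = -0.7148


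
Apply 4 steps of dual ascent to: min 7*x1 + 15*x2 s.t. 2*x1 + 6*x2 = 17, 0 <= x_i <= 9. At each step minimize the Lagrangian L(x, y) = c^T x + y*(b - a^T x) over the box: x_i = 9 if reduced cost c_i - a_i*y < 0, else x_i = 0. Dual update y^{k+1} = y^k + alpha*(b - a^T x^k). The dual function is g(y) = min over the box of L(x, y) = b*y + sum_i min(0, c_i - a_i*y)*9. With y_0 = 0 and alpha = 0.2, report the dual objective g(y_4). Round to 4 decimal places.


Dual ascent for LP: min 7*x1 + 15*x2, 2*x1 + 6*x2 = 17, 0 <= x_i <= 9
Step 1: y^k = 0.0, reduced costs: (7.0, 15.0)
  x^k = (0.0, 0.0), subgradient = b - a^T x = 17.0
  y^{k+1} = 0.0 + 0.2*17.0 = 3.4
Step 2: y^k = 3.4, reduced costs: (0.2, -5.4)
  x^k = (0.0, 9.0), subgradient = b - a^T x = -37.0
  y^{k+1} = 3.4 + 0.2*-37.0 = -4.0
Step 3: y^k = -4.0, reduced costs: (15.0, 39.0)
  x^k = (0.0, 0.0), subgradient = b - a^T x = 17.0
  y^{k+1} = -4.0 + 0.2*17.0 = -0.6
Step 4: y^k = -0.6, reduced costs: (8.2, 18.6)
  x^k = (0.0, 0.0), subgradient = b - a^T x = 17.0
  y^{k+1} = -0.6 + 0.2*17.0 = 2.8
Dual objective at y_4 = 2.8: reduced costs (1.4, -1.8), box minimizer x = (0.0, 9.0)
g(y_4) = b*y + (c1 - a1*y)*x1 + (c2 - a2*y)*x2 = 17*2.8 + 1.4*0.0 + (-1.8)*9.0 = 47.6 + 0.0 - 16.2 = 31.4


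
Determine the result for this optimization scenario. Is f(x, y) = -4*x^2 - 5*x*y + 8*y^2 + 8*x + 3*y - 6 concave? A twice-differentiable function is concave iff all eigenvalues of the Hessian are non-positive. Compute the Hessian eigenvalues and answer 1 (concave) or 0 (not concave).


The Hessian of f(x,y) = -4*x^2 - 5*x*y + 8*y^2 + 8*x + 3*y - 6 is:
H = [[-8, -5], [-5, 16]]
Trace = -8 + 16 = 8
Determinant = -8*16 - (-5)^2 = -153
Discriminant = (8)^2 - 4*-153 = 676.0
Eigenvalues: lambda_1 = -9.0, lambda_2 = 17.0
The function is not concave.

0


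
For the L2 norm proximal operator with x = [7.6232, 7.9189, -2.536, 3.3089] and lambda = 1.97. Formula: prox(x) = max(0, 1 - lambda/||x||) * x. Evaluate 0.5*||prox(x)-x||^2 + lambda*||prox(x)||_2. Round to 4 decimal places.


Step 1: Compute ||x||.
||x|| = 11.7559
Step 2: Compute scaling factor.
scale = max(0, 1 - 1.97/11.7559) = 0.8324
Step 3: prox(x) = [6.3457, 6.5919, -2.111, 2.7544]
||prox(x)|| = 9.7859
Step 4: Proximal objective.
0.5*||prox-x||^2 = 1.9405
lambda*||prox|| = 19.2782
Total = 21.2188


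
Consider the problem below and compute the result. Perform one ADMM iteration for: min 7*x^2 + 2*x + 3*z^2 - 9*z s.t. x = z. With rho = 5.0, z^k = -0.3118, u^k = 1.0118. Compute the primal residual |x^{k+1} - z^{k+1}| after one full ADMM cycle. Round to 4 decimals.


ADMM iteration with rho = 5.0, z^k = -0.3118, u^k = 1.0118
Step 1: x-update.
Minimize 7*x^2 + 2*x + (5.0/2)*(x + 0.3118 + 1.0118)^2
FOC: (2*7 + 5.0)*x = -2 + 5.0*(-0.3118 - 1.0118)
x^{k+1} = -0.4536
Step 2: z-update.
Minimize 3*z^2 - 9*z + (5.0/2)*(-0.4536 - z + 1.0118)^2
FOC: (2*3 + 5.0)*z = 9 + 5.0*(-0.4536 + 1.0118)
z^{k+1} = 1.0719
Step 3: u-update.
u^{k+1} = 1.0118 - 0.4536 - 1.0719 = -0.5137
Step 4: Primal residual = |-0.4536 - 1.0719| = 1.5255


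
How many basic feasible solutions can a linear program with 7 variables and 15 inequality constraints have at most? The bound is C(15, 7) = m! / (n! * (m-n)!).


Each vertex corresponds to some choice of n active constraints out of m, so the number of vertices is at most C(m, n) = m! / (n!(m-n)!).
m = 15, n = 7
Numerator: 15 * 14 * 13 * 12 * 11 * 10 * 9
Denominator: 7! = 5040
C(15, 7) = 6435


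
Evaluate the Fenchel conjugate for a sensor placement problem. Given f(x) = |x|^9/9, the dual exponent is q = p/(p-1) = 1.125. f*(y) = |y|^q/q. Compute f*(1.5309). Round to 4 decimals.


The conjugate exponent q satisfies 1/p + 1/q = 1.
p = 9, so q = 9/(9 - 1) = 1.125
|y|^q = 1.5309^1.125 = 1.6146
f*(1.5309) = 1.6146 / 1.125 = 1.4352


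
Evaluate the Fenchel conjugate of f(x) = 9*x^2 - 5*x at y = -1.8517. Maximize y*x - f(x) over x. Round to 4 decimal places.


f*(y) = sup_x {y*x - a*x^2 - b*x} = sup_x {(y-b)*x - a*x^2}
FOC: (y - b) - 2a*x = 0 => x* = (y - b)/(2a)
x* = (-1.8517 + 5)/(2*9) = 0.1749
f*(-1.8517) = (y-b)^2/(4a) = (-1.8517 + 5)^2/(4*9)
= 9.9118/36 = 0.2753


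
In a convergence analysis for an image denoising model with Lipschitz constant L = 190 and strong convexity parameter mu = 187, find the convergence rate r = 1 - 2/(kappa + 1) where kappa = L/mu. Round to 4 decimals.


Step 1: Compute the condition number.
kappa = L/mu = 190/187 = 1.016
Step 2: Compute the convergence rate.
r = 1 - 2/(kappa + 1) = 1 - 2*mu/(L + mu) = (L - mu)/(L + mu) = 3/377 = 0.008


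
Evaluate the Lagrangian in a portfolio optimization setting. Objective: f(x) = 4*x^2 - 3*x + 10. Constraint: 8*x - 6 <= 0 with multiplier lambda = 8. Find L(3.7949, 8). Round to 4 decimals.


Step 1: Evaluate f(x).
f(3.7949) = 4*3.7949^2 - 3*3.7949 + 10 = 56.2204
Step 2: Evaluate g(x).
g(3.7949) = 8*3.7949 - 6 = 24.3592
Step 3: Compute Lagrangian.
L = 56.2204 + 8*24.3592 = 251.094


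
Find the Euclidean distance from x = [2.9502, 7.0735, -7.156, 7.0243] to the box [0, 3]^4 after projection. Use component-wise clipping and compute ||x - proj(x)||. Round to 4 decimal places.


Project each component onto [0, 3].
clip(2.9502) = 2.9502, clip(7.0735) = 3.0, clip(-7.156) = 0.0, clip(7.0243) = 3.0
Projection = [2.9502, 3.0, 0.0, 3.0]
Squared diffs: [0.0, 16.5934, 51.2083, 16.195]
Distance = sqrt(83.9967) = 9.165


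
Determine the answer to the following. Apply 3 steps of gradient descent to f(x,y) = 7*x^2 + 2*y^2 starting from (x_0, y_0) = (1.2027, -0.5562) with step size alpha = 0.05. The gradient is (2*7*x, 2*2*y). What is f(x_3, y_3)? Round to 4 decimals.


Gradient descent on f(x,y) = 7*x^2 + 2*y^2.
Starting point: (1.2027, -0.5562), alpha = 0.05
Step 1: grad_x = 2*7*1.2027 = 16.8378, grad_y = 2*2*-0.5562 = -2.2248
  x_1 = 1.2027 - 0.05*16.8378 = 0.3608
  y_1 = -0.5562 - 0.05*-2.2248 = -0.445
Step 2: grad_x = 2*7*0.3608 = 5.0513, grad_y = 2*2*-0.445 = -1.7798
  x_2 = 0.3608 - 0.05*5.0513 = 0.1082
  y_2 = -0.445 - 0.05*-1.7798 = -0.356
Step 3: grad_x = 2*7*0.1082 = 1.5154, grad_y = 2*2*-0.356 = -1.4239
  x_3 = 0.1082 - 0.05*1.5154 = 0.0325
  y_3 = -0.356 - 0.05*-1.4239 = -0.2848
f(0.0325, -0.2848) = 7*0.0325^2 + 2*(-0.2848)^2 = 0.1696


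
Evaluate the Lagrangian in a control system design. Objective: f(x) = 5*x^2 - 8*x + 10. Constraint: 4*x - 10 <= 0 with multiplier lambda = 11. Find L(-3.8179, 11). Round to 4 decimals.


Step 1: Evaluate f(x).
f(-3.8179) = 5*(-3.8179)^2 - 8*(-3.8179) + 10 = 113.425
Step 2: Evaluate g(x).
g(-3.8179) = 4*-3.8179 - 10 = -25.2716
Step 3: Compute Lagrangian.
L = 113.425 + 11*-25.2716 = -164.5626


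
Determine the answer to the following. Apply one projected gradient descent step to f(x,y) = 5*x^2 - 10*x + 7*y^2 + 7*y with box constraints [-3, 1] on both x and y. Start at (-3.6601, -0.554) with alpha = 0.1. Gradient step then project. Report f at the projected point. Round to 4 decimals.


Step 1: Compute gradient at (-3.6601, -0.554).
grad_x = 2*5*-3.6601 - 10 = -46.601
grad_y = 2*7*-0.554 + 7 = -0.756
Step 2: Gradient step.
x_raw = -3.6601 - 0.1*-46.601 = 1.0
y_raw = -0.554 - 0.1*-0.756 = -0.4784
Step 3: Project onto [-3, 1].
x_proj = clip(1.0) = 1.0
y_proj = clip(-0.4784) = -0.4784
Step 4: Evaluate f.
f(1.0, -0.4784) = -6.7467


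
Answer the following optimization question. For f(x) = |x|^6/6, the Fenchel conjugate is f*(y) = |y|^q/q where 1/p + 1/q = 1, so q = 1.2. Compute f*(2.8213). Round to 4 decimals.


The conjugate exponent q satisfies 1/p + 1/q = 1.
p = 6, so q = 6/(6 - 1) = 1.2
|y|^q = 2.8213^1.2 = 3.4717
f*(2.8213) = 3.4717 / 1.2 = 2.8931


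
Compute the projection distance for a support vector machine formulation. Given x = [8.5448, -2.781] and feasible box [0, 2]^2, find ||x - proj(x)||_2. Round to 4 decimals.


Project each component onto [0, 2].
clip(8.5448) = 2.0, clip(-2.781) = 0.0
Projection = [2.0, 0.0]
Squared diffs: [42.8344, 7.734]
Distance = sqrt(50.5684) = 7.1111


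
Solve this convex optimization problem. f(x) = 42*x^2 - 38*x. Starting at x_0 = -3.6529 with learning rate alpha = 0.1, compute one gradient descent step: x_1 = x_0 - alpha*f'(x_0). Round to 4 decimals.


We compute the gradient at x_0 and apply the update.
f'(x) = 84*x - 38
f'(-3.6529) = 84*-3.6529 - 38 = -344.8436
x_1 = -3.6529 - 0.1*-344.8436 = 30.8315


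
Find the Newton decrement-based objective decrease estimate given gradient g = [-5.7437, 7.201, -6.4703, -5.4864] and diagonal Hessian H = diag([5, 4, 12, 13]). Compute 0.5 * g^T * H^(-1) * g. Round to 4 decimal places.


Step 1: H is diagonal, so H^(-1) * g = [-1.1487, 1.8003, -0.5392, -0.422].
Step 2: g^T H^(-1) g = sum_i g_i^2 / H_ii
  = (-5.7437)^2/5 + (7.201)^2/4 + (-6.4703)^2/12 + (-5.4864)^2/13
  = 6.598 + 12.9636 + 3.4887 + 2.3154 = 25.3658
Step 3: Objective decrease = 0.5 * g^T H^(-1) g = 12.6829


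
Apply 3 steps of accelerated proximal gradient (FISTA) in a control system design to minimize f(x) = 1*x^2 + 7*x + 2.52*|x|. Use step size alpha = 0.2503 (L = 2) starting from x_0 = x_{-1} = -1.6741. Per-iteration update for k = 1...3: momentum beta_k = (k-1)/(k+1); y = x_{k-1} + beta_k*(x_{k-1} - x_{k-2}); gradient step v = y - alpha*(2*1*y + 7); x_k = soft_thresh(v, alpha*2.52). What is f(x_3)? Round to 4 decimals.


FISTA on f(x) = 1*x^2 + 7*x + 2.52*|x|
L = 2, alpha = 0.2503
Iteration 1: beta = 0.0, y = -1.6741 + 0.0*(-1.6741 + 1.6741) = -1.6741
  grad(y) = 3.6518, v = y - alpha*grad = -2.5881
  prox(v) = soft_thresh(-2.5881, 0.6308) = -1.9574
Iteration 2: beta = 0.3333, y = -1.9574 + 0.3333*(-1.9574 + 1.6741) = -2.0518
  grad(y) = 2.8964, v = y - alpha*grad = -2.7768
  prox(v) = soft_thresh(-2.7768, 0.6308) = -2.146
Iteration 3: beta = 0.5, y = -2.146 + 0.5*(-2.146 + 1.9574) = -2.2403
  grad(y) = 2.5193, v = y - alpha*grad = -2.8709
  prox(v) = soft_thresh(-2.8709, 0.6308) = -2.2402
f(x_3) = 1*(-2.2402)^2 + 7*(-2.2402) + 2.52*|-2.2402| = -5.0176


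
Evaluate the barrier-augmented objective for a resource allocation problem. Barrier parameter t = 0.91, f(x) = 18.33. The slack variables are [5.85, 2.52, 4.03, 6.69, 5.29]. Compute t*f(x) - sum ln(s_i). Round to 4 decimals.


Step 1: Compute log-barrier.
ln values: [1.7664, 0.9243, 1.3938, 1.9006, 1.6658]
phi = -(1.7664 + 0.9243 + 1.3938 + 1.9006 + 1.6658) = -7.6509
Step 2: Compute augmented objective.
t*f(x) = 0.91*18.33 = 16.6803
Total = 16.6803 - 7.6509 = 9.0294


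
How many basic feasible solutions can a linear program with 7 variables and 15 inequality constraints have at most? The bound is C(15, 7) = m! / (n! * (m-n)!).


Each vertex corresponds to some choice of n active constraints out of m, so the number of vertices is at most C(m, n) = m! / (n!(m-n)!).
m = 15, n = 7
Numerator: 15 * 14 * 13 * 12 * 11 * 10 * 9
Denominator: 7! = 5040
C(15, 7) = 6435


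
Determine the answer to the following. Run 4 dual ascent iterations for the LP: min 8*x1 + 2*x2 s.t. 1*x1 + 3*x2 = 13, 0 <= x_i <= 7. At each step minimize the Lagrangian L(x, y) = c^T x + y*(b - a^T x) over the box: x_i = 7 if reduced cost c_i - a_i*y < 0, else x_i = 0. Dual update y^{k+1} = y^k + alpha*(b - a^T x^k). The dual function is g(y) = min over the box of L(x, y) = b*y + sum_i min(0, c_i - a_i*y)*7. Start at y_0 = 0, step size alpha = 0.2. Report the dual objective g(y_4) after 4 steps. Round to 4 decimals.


Dual ascent for LP: min 8*x1 + 2*x2, 1*x1 + 3*x2 = 13, 0 <= x_i <= 7
Step 1: y^k = 0.0, reduced costs: (8.0, 2.0)
  x^k = (0.0, 0.0), subgradient = b - a^T x = 13.0
  y^{k+1} = 0.0 + 0.2*13.0 = 2.6
Step 2: y^k = 2.6, reduced costs: (5.4, -5.8)
  x^k = (0.0, 7.0), subgradient = b - a^T x = -8.0
  y^{k+1} = 2.6 + 0.2*-8.0 = 1.0
Step 3: y^k = 1.0, reduced costs: (7.0, -1.0)
  x^k = (0.0, 7.0), subgradient = b - a^T x = -8.0
  y^{k+1} = 1.0 + 0.2*-8.0 = -0.6
Step 4: y^k = -0.6, reduced costs: (8.6, 3.8)
  x^k = (0.0, 0.0), subgradient = b - a^T x = 13.0
  y^{k+1} = -0.6 + 0.2*13.0 = 2.0
Dual objective at y_4 = 2.0: reduced costs (6.0, -4.0), box minimizer x = (0.0, 7.0)
g(y_4) = b*y + (c1 - a1*y)*x1 + (c2 - a2*y)*x2 = 13*2.0 + 6.0*0.0 + (-4.0)*7.0 = 26.0 + 0.0 - 28.0 = -2.0


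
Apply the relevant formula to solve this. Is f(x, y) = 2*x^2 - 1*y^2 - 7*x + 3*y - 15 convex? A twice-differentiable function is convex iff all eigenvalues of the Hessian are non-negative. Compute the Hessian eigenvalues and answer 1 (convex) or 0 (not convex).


The Hessian of f(x,y) = 2*x^2 - 1*y^2 - 7*x + 3*y - 15 is:
H = [[4, 0], [0, -2]]
Trace = 4 - 2 = 2
Determinant = 4*-2 - (0)^2 = -8
Discriminant = (2)^2 - 4*-8 = 36.0
Eigenvalues: lambda_1 = -2.0, lambda_2 = 4.0
The function is not convex.

0


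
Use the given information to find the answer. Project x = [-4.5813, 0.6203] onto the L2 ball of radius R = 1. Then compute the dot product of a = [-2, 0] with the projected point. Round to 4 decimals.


Step 1: Compute ||x|| (intermediates to 6 decimals).
||x|| = sqrt((-4.5813)^2 + 0.6203^2) = 4.623103
Step 2: Project.
Since ||x|| > R, scale = R/||x|| = 1/4.623103 = 0.216305, proj(x) = scale * x
proj(x) = [-0.990958, 0.134174]
Step 3: Dot product.
a^T * proj(x) = -2*(-0.990958) + 0*0.134174 = 1.9819


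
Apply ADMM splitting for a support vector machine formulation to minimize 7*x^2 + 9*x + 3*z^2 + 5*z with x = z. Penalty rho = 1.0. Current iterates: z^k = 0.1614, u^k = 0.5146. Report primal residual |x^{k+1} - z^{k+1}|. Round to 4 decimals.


ADMM iteration with rho = 1.0, z^k = 0.1614, u^k = 0.5146
Step 1: x-update.
Minimize 7*x^2 + 9*x + (1.0/2)*(x - 0.1614 + 0.5146)^2
FOC: (2*7 + 1.0)*x = -9 + 1.0*(0.1614 - 0.5146)
x^{k+1} = -0.6235
Step 2: z-update.
Minimize 3*z^2 + 5*z + (1.0/2)*(-0.6235 - z + 0.5146)^2
FOC: (2*3 + 1.0)*z = -5 + 1.0*(-0.6235 + 0.5146)
z^{k+1} = -0.7298
Step 3: u-update.
u^{k+1} = 0.5146 - 0.6235 + 0.7298 = 0.6209
Step 4: Primal residual = |-0.6235 + 0.7298| = 0.1063


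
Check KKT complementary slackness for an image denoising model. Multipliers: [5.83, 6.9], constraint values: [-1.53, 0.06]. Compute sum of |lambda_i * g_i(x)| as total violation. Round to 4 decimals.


KKT complementary slackness check:
lambda_1 * g_1 = 5.83 * -1.53 = -8.9199
lambda_2 * g_2 = 6.9 * 0.06 = 0.414
Total violation = 8.9199 + 0.414 = 9.3339


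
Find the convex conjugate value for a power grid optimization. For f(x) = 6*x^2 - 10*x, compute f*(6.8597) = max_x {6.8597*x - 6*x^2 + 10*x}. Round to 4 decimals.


f*(y) = sup_x {y*x - a*x^2 - b*x} = sup_x {(y-b)*x - a*x^2}
FOC: (y - b) - 2a*x = 0 => x* = (y - b)/(2a)
x* = (6.8597 + 10)/(2*6) = 1.405
f*(6.8597) = (y-b)^2/(4a) = (6.8597 + 10)^2/(4*6)
= 284.2495/24 = 11.8437


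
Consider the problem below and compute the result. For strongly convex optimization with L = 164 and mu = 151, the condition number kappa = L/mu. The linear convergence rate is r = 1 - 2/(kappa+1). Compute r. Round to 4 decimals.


Step 1: Compute the condition number.
kappa = L/mu = 164/151 = 1.0861
Step 2: Compute the convergence rate.
r = 1 - 2/(kappa + 1) = 1 - 2*mu/(L + mu) = (L - mu)/(L + mu) = 13/315 = 0.0413
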